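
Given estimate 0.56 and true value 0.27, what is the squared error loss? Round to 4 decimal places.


Squared error = (estimate - true)^2
Difference = 0.29
Loss = 0.29^2 = 0.0841

0.0841


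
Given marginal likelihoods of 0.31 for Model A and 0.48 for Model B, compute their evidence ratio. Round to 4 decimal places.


Ratio = ML(A) / ML(B) = 0.31/0.48
= 0.6458

0.6458


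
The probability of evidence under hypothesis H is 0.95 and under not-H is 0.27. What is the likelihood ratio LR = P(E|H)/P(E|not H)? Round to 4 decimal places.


LR = 0.95 / 0.27
= 3.5185

3.5185


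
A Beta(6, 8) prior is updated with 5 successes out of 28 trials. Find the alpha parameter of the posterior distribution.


In the Beta-Binomial conjugate update:
alpha_post = alpha_prior + successes
= 6 + 5
= 11

11


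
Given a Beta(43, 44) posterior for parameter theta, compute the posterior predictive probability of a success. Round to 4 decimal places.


For a Beta-Bernoulli model, the predictive probability is the mean:
P(success) = 43/(43+44) = 43/87 = 0.4943

0.4943


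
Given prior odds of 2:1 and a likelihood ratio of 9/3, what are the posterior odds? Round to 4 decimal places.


Posterior odds = prior odds * LR
Prior odds = 2/1 = 2.0
LR = 9/3 = 3.0
Posterior odds = 2.0 * 3.0 = 6.0

6.0


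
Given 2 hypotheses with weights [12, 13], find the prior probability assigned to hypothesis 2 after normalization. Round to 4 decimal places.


To normalize, divide each weight by the sum of all weights.
Sum = 25
Prior(H2) = 13/25 = 0.52

0.52


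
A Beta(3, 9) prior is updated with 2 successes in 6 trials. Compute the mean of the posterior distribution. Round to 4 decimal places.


After update: Beta(5, 13)
Mean = 5 / (5 + 13) = 5 / 18
= 0.2778

0.2778


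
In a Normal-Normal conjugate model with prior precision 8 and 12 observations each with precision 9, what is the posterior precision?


Posterior precision = prior precision + n * observation precision
= 8 + 12 * 9
= 8 + 108 = 116

116


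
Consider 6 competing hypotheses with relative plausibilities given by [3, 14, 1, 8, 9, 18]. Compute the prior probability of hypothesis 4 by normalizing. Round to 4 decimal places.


Sum of weights = 3 + 14 + 1 + 8 + 9 + 18 = 53
Normalized prior for H4 = 8 / 53
= 0.1509

0.1509


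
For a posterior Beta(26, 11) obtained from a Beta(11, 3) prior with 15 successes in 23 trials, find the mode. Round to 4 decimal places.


Mode = (alpha - 1) / (alpha + beta - 2)
= 25 / 35
= 0.7143

0.7143


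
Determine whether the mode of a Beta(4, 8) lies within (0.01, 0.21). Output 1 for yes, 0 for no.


First find the mode: (a-1)/(a+b-2) = 0.3
Is 0.3 in (0.01, 0.21)? 0

0


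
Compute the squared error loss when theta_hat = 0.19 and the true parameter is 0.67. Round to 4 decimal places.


L = (theta_hat - theta_true)^2
= (0.19 - 0.67)^2
= -0.48^2 = 0.2304

0.2304


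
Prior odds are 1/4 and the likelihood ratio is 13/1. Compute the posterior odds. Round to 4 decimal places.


Posterior odds = prior odds * likelihood ratio
= (1/4) * (13/1)
= 13 / 4
= 3.25

3.25


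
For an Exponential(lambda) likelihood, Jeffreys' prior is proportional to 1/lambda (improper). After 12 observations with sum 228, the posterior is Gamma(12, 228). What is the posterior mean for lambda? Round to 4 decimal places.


Posterior = Gamma(n, sum_x) = Gamma(12, 228)
Posterior mean = shape/rate = 12/228
= 0.0526

0.0526


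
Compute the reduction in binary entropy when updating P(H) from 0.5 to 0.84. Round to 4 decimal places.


H_before = -p*log2(p) - (1-p)*log2(1-p) for p=0.5: 1.0
H_after for p=0.84: 0.6343
Reduction = 1.0 - 0.6343 = 0.3657

0.3657


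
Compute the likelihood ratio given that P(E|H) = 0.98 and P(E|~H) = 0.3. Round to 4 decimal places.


LR = P(E|H) / P(E|~H)
= 0.98 / 0.3 = 3.2667

3.2667


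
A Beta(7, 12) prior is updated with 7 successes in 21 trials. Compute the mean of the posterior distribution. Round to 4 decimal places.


After update: Beta(14, 26)
Mean = 14 / (14 + 26) = 14 / 40
= 0.35

0.35


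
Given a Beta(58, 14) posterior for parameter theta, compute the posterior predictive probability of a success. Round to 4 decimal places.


For a Beta-Bernoulli model, the predictive probability is the mean:
P(success) = 58/(58+14) = 58/72 = 0.8056

0.8056


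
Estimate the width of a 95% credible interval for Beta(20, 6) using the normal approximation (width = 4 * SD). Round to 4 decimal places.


For Beta(a,b): Var = ab/((a+b)^2(a+b+1))
Var = 0.0066, SD = 0.0811
Approximate 95% CI width = 4 * 0.0811 = 0.3243

0.3243


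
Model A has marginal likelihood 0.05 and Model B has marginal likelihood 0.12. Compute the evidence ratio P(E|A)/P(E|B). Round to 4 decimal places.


Evidence ratio = P(E|A) / P(E|B)
= 0.05 / 0.12
= 0.4167

0.4167


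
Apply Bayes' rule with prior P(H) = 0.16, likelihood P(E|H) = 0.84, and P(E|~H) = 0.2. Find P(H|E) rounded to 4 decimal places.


Step 1: Compute marginal P(E) = P(E|H)P(H) + P(E|~H)P(~H)
= 0.84*0.16 + 0.2*0.84 = 0.3024
Step 2: P(H|E) = P(E|H)P(H)/P(E) = 0.1344/0.3024
= 0.4444

0.4444


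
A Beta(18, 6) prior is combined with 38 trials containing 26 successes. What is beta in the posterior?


In conjugate updating:
beta_posterior = beta_prior + (n - k)
= 6 + (38 - 26)
= 6 + 12 = 18

18


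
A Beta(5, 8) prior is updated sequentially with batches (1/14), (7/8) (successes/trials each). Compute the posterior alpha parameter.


Sequential conjugate updating is equivalent to a single batch update.
Total successes across all batches = 8
alpha_posterior = alpha_prior + total_successes = 5 + 8
= 13

13


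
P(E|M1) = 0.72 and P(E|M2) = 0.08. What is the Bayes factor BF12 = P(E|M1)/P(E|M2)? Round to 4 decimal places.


Bayes factor BF12 = P(E|M1) / P(E|M2)
= 0.72 / 0.08
= 9.0

9.0


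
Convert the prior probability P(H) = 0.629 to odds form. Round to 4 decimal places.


P(not H) = 1 - 0.629 = 0.371
Odds = 0.629 / 0.371 = 1.6954

1.6954


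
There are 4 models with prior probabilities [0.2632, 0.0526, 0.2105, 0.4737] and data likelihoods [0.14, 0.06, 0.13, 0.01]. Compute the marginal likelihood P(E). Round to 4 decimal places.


P(E) = sum over models of P(M_i) * P(E|M_i)
= 0.2632*0.14 + 0.0526*0.06 + 0.2105*0.13 + 0.4737*0.01
= 0.0721

0.0721


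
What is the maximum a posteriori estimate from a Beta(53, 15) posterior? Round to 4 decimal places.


The MAP estimate equals the mode of the distribution.
Mode of Beta(a,b) = (a-1)/(a+b-2)
= 52/66
= 0.7879

0.7879


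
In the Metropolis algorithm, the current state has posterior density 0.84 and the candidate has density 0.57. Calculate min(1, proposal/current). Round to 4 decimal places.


Ratio = 0.57/0.84 = 0.6786
Acceptance probability = min(1, 0.6786)
= 0.6786

0.6786


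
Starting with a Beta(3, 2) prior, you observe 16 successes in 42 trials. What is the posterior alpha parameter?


For a Beta-Binomial conjugate model:
Posterior alpha = prior alpha + number of successes
= 3 + 16 = 19

19


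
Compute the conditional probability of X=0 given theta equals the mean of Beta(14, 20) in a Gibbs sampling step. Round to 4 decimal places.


Mean of Beta(14, 20) = 0.4118
P(X=0 | theta=0.4118) = 0.5882

0.5882


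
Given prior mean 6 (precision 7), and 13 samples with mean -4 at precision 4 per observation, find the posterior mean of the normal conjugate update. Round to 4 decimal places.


The posterior mean is a precision-weighted average of prior and data.
Post. prec. = 7 + 52 = 59
Post. mean = (42 + -208)/59 = -166/59 = -2.8136

-2.8136


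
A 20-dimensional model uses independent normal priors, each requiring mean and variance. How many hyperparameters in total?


Per parameter: 2 (mean and variance).
Total = 20 * 2 = 40

40


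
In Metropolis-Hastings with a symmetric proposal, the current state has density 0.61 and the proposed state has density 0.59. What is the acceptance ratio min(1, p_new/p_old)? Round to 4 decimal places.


Ratio = p_new / p_old = 0.59 / 0.61 = 0.9672
Acceptance = min(1, 0.9672) = 0.9672

0.9672


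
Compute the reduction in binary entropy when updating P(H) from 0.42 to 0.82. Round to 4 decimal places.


H_before = -p*log2(p) - (1-p)*log2(1-p) for p=0.42: 0.9815
H_after for p=0.82: 0.6801
Reduction = 0.9815 - 0.6801 = 0.3014

0.3014


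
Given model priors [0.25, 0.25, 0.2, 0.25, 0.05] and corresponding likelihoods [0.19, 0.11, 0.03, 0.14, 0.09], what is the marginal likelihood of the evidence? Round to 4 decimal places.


P(E) = sum_i P(M_i) P(E|M_i)
= 0.0475 + 0.0275 + 0.006 + 0.035 + 0.0045
= 0.1205

0.1205


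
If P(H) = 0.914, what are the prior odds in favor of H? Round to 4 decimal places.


Prior odds = P(H) / (1 - P(H))
= 0.914 / 0.086
= 10.6279

10.6279


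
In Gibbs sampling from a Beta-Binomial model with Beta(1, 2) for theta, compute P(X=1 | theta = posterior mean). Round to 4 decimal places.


Posterior mean = alpha/(alpha+beta) = 1/3 = 0.3333
P(X=1|theta=mean) = theta = 0.3333

0.3333


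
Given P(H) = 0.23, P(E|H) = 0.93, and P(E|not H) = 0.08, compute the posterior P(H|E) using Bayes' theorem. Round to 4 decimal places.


By Bayes' theorem: P(H|E) = P(E|H)*P(H) / P(E)
P(E) = P(E|H)*P(H) + P(E|not H)*P(not H)
P(E) = 0.93*0.23 + 0.08*0.77 = 0.2755
P(H|E) = 0.93*0.23 / 0.2755 = 0.7764

0.7764


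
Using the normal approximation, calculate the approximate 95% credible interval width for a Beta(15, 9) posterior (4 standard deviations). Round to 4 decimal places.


Var(Beta) = 15*9/(24^2 * 25) = 0.0094
SD = 0.0968
Width ~ 4*SD = 0.3873

0.3873


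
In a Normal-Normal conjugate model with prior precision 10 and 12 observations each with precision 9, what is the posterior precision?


Posterior precision = prior precision + n * observation precision
= 10 + 12 * 9
= 10 + 108 = 118

118


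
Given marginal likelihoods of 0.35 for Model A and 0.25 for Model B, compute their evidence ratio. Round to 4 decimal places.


Ratio = ML(A) / ML(B) = 0.35/0.25
= 1.4

1.4


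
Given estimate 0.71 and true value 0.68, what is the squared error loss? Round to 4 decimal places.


Squared error = (estimate - true)^2
Difference = 0.03
Loss = 0.03^2 = 0.0009

0.0009


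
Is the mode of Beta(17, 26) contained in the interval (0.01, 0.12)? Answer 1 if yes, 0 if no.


Mode = (a-1)/(a+b-2) = 16/41 = 0.3902
Interval: (0.01, 0.12)
Contains mode? 0

0


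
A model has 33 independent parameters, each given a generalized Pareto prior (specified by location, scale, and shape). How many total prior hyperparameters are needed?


Each generalized Pareto prior needs 3 hyperparameters (location, scale, and shape).
Total = 3 * 33 = 99

99


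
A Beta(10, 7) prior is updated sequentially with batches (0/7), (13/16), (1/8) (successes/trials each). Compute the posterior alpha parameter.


Sequential conjugate updating is equivalent to a single batch update.
Total successes across all batches = 14
alpha_posterior = alpha_prior + total_successes = 10 + 14
= 24

24


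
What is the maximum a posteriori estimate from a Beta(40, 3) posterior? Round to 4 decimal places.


The MAP estimate equals the mode of the distribution.
Mode of Beta(a,b) = (a-1)/(a+b-2)
= 39/41
= 0.9512

0.9512


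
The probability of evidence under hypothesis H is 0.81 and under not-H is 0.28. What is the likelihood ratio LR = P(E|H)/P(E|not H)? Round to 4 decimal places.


LR = 0.81 / 0.28
= 2.8929

2.8929


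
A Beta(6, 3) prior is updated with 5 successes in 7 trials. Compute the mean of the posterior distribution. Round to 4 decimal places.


After update: Beta(11, 5)
Mean = 11 / (11 + 5) = 11 / 16
= 0.6875

0.6875


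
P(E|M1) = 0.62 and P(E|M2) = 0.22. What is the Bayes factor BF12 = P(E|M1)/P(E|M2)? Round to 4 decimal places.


Bayes factor BF12 = P(E|M1) / P(E|M2)
= 0.62 / 0.22
= 2.8182

2.8182


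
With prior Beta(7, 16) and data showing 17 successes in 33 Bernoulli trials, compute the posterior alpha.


Conjugate update: alpha_posterior = alpha_prior + k
= 7 + 17 = 24

24


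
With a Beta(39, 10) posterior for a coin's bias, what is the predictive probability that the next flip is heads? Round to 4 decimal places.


The predictive probability equals the posterior mean.
P(next = heads) = alpha / (alpha + beta)
= 39 / 49 = 0.7959

0.7959


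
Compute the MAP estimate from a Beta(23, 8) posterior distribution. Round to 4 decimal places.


MAP = mode of Beta distribution
= (alpha - 1)/(alpha + beta - 2)
= (23-1)/(23+8-2)
= 22/29 = 0.7586

0.7586


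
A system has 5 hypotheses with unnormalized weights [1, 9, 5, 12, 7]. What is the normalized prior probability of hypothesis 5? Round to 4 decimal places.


The normalized prior is the weight divided by the total.
Total weight = 34
P(H5) = 7 / 34 = 0.2059

0.2059


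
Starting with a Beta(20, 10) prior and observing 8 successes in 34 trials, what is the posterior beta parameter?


Posterior beta = prior beta + failures
Failures = 34 - 8 = 26
beta_post = 10 + 26 = 36

36


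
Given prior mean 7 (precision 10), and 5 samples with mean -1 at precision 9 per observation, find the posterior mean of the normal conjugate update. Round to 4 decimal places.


The posterior mean is a precision-weighted average of prior and data.
Post. prec. = 10 + 45 = 55
Post. mean = (70 + -45)/55 = 25/55 = 0.4545

0.4545


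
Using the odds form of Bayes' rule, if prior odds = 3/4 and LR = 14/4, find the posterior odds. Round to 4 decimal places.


Bayes' rule in odds form: posterior odds = prior odds * LR
= (3 * 14) / (4 * 4)
= 42/16 = 2.625

2.625


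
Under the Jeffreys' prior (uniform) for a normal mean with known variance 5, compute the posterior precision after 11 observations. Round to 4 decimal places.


Prior precision = 0 (flat prior).
Post. prec. = 0 + n/var = 11/5 = 2.2

2.2


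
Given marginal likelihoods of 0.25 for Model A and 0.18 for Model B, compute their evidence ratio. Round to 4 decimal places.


Ratio = ML(A) / ML(B) = 0.25/0.18
= 1.3889

1.3889


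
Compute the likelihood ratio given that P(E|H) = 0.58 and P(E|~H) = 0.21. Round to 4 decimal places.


LR = P(E|H) / P(E|~H)
= 0.58 / 0.21 = 2.7619

2.7619


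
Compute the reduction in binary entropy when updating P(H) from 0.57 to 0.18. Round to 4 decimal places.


H_before = -p*log2(p) - (1-p)*log2(1-p) for p=0.57: 0.9858
H_after for p=0.18: 0.6801
Reduction = 0.9858 - 0.6801 = 0.3057

0.3057


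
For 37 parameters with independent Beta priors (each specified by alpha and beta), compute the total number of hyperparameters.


A Beta prior has 2 hyperparameters per parameter.
Total = 37 * 2 = 74

74


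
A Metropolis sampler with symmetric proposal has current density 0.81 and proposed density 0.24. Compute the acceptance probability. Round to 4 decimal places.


For symmetric proposals, acceptance = min(1, pi(x*)/pi(x))
= min(1, 0.24/0.81)
= min(1, 0.2963) = 0.2963

0.2963


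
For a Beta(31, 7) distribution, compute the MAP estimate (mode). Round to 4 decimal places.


MAP = mode = (a-1)/(a+b-2)
= (31-1)/(31+7-2)
= 30/36 = 0.8333

0.8333


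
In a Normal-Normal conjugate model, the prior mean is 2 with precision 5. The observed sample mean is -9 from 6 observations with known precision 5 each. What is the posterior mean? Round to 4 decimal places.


Posterior precision = tau0 + n*tau = 5 + 6*5 = 35
Posterior mean = (tau0*mu0 + n*tau*xbar) / posterior_precision
= (5*2 + 6*5*-9) / 35
= -260 / 35 = -7.4286

-7.4286


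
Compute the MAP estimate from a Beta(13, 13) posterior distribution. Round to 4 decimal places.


MAP = mode of Beta distribution
= (alpha - 1)/(alpha + beta - 2)
= (13-1)/(13+13-2)
= 12/24 = 0.5

0.5


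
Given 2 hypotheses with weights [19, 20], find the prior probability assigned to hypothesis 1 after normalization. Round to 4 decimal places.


To normalize, divide each weight by the sum of all weights.
Sum = 39
Prior(H1) = 19/39 = 0.4872

0.4872


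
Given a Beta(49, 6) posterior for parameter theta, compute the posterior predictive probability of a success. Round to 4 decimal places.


For a Beta-Bernoulli model, the predictive probability is the mean:
P(success) = 49/(49+6) = 49/55 = 0.8909

0.8909


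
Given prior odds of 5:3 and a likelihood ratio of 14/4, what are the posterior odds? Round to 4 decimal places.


Posterior odds = prior odds * LR
Prior odds = 5/3 = 1.6667
LR = 14/4 = 3.5
Posterior odds = 1.6667 * 3.5 = 5.8333

5.8333


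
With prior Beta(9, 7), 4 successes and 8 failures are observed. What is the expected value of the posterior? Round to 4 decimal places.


Posterior = Beta(13, 15)
E[theta] = alpha/(alpha+beta)
= 13/28 = 0.4643

0.4643


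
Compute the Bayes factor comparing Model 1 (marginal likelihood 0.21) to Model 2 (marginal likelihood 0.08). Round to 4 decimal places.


BF12 = marginal likelihood of M1 / marginal likelihood of M2
= 0.21/0.08
= 2.625

2.625


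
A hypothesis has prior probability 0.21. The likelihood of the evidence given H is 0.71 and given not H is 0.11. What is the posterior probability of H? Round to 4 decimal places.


Using Bayes' theorem:
P(E) = 0.21 * 0.71 + 0.79 * 0.11
P(E) = 0.236
P(H|E) = (0.21 * 0.71) / 0.236 = 0.6318

0.6318


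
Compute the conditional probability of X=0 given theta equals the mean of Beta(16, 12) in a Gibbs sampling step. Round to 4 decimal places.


Mean of Beta(16, 12) = 0.5714
P(X=0 | theta=0.5714) = 0.4286

0.4286


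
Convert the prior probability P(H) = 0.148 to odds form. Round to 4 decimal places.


P(not H) = 1 - 0.148 = 0.852
Odds = 0.148 / 0.852 = 0.1737

0.1737


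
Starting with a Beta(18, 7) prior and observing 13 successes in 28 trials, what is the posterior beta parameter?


Posterior beta = prior beta + failures
Failures = 28 - 13 = 15
beta_post = 7 + 15 = 22

22


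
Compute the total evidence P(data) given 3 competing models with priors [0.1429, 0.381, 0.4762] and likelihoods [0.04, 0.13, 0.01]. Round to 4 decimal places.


Marginal likelihood = sum P(model_i) * P(data|model_i)
Model 1: 0.1429 * 0.04 = 0.0057
Model 2: 0.381 * 0.13 = 0.0495
Model 3: 0.4762 * 0.01 = 0.0048
Total = 0.06

0.06


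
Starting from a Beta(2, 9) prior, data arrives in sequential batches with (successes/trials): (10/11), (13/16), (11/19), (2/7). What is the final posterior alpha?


In sequential Bayesian updating, we sum all successes.
Total successes = 36
Final alpha = 2 + 36 = 38

38


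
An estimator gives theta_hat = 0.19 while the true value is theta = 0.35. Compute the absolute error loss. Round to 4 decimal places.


The absolute error loss is |theta_hat - theta|
= |0.19 - 0.35|
= 0.16

0.16


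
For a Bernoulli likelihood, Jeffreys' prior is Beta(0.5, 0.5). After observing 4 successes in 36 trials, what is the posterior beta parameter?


Jeffreys' prior for Bernoulli is Beta(0.5, 0.5).
Posterior is Beta(0.5 + k, 0.5 + n - k).
Posterior beta = 0.5 + (n - k) = 0.5 + 32 = 32.5

32.5


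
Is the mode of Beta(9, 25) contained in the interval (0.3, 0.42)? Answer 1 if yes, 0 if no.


Mode = (a-1)/(a+b-2) = 8/32 = 0.25
Interval: (0.3, 0.42)
Contains mode? 0

0


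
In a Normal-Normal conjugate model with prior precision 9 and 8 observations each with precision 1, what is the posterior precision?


Posterior precision = prior precision + n * observation precision
= 9 + 8 * 1
= 9 + 8 = 17

17


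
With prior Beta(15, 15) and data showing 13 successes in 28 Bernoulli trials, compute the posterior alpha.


Conjugate update: alpha_posterior = alpha_prior + k
= 15 + 13 = 28

28


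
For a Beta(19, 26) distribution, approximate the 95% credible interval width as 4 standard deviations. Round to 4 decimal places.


Variance of Beta(a,b) = ab / ((a+b)^2 * (a+b+1))
= 19*26 / ((45)^2 * 46)
= 0.0053
SD = sqrt(0.0053) = 0.0728
Width = 4 * SD = 0.2913

0.2913


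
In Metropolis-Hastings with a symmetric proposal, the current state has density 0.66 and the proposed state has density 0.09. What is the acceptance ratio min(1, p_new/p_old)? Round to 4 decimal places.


Ratio = p_new / p_old = 0.09 / 0.66 = 0.1364
Acceptance = min(1, 0.1364) = 0.1364

0.1364


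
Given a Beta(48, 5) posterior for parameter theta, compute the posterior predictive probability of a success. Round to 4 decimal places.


For a Beta-Bernoulli model, the predictive probability is the mean:
P(success) = 48/(48+5) = 48/53 = 0.9057

0.9057


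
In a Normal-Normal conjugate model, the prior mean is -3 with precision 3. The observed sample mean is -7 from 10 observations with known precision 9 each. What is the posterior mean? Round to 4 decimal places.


Posterior precision = tau0 + n*tau = 3 + 10*9 = 93
Posterior mean = (tau0*mu0 + n*tau*xbar) / posterior_precision
= (3*-3 + 10*9*-7) / 93
= -639 / 93 = -6.871

-6.871


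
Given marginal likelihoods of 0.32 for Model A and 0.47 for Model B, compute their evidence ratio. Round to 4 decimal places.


Ratio = ML(A) / ML(B) = 0.32/0.47
= 0.6809

0.6809


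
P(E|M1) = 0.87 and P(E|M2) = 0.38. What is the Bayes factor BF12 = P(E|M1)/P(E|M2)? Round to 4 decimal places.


Bayes factor BF12 = P(E|M1) / P(E|M2)
= 0.87 / 0.38
= 2.2895

2.2895


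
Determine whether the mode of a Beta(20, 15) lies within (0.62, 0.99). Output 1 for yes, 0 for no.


First find the mode: (a-1)/(a+b-2) = 0.5758
Is 0.5758 in (0.62, 0.99)? 0

0


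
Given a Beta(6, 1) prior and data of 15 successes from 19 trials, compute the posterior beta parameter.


Number of failures = 19 - 15 = 4
Posterior beta = 1 + 4 = 5

5


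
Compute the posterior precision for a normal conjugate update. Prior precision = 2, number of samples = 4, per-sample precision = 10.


tau_post = tau_0 + n * tau
= 2 + 4 * 10 = 42

42


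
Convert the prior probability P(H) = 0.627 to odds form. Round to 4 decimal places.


P(not H) = 1 - 0.627 = 0.373
Odds = 0.627 / 0.373 = 1.681

1.681


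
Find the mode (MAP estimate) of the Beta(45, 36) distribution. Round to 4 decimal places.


For Beta(a,b) with a,b > 1:
Mode = (a-1)/(a+b-2) = (45-1)/(81-2)
= 44/79 = 0.557

0.557


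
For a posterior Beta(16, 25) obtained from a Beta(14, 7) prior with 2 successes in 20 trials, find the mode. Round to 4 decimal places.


Mode = (alpha - 1) / (alpha + beta - 2)
= 15 / 39
= 0.3846

0.3846


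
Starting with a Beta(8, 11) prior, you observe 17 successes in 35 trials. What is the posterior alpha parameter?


For a Beta-Binomial conjugate model:
Posterior alpha = prior alpha + number of successes
= 8 + 17 = 25

25


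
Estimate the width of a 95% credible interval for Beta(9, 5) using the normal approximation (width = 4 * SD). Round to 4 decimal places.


For Beta(a,b): Var = ab/((a+b)^2(a+b+1))
Var = 0.0153, SD = 0.1237
Approximate 95% CI width = 4 * 0.1237 = 0.4949

0.4949


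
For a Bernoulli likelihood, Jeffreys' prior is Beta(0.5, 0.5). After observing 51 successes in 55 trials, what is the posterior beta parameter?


Jeffreys' prior for Bernoulli is Beta(0.5, 0.5).
Posterior is Beta(0.5 + k, 0.5 + n - k).
Posterior beta = 0.5 + (n - k) = 0.5 + 4 = 4.5

4.5


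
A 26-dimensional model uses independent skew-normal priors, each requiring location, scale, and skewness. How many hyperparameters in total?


Per parameter: 3 (location, scale, and skewness).
Total = 26 * 3 = 78

78


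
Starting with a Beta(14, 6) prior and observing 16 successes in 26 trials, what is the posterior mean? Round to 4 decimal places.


Posterior parameters: alpha = 14 + 16 = 30
beta = 6 + 10 = 16
Posterior mean = alpha / (alpha + beta) = 30 / 46
= 0.6522

0.6522


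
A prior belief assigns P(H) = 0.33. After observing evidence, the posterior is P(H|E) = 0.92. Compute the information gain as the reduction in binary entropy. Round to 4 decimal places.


H(prior) = -0.33*log2(0.33) - 0.67*log2(0.67)
= 0.9149
H(post) = -0.92*log2(0.92) - 0.08*log2(0.08)
= 0.4022
IG = 0.9149 - 0.4022 = 0.5127

0.5127


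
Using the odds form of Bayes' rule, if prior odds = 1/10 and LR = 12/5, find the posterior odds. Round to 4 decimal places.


Bayes' rule in odds form: posterior odds = prior odds * LR
= (1 * 12) / (10 * 5)
= 12/50 = 0.24

0.24


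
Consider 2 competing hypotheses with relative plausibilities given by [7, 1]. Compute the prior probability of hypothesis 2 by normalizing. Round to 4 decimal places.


Sum of weights = 7 + 1 = 8
Normalized prior for H2 = 1 / 8
= 0.125

0.125


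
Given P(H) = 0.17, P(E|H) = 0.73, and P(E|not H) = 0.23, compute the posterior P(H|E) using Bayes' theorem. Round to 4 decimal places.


By Bayes' theorem: P(H|E) = P(E|H)*P(H) / P(E)
P(E) = P(E|H)*P(H) + P(E|not H)*P(not H)
P(E) = 0.73*0.17 + 0.23*0.83 = 0.315
P(H|E) = 0.73*0.17 / 0.315 = 0.394

0.394


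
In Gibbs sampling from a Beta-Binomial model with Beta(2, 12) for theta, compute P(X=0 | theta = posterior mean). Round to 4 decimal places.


Posterior mean = alpha/(alpha+beta) = 2/14 = 0.1429
P(X=0|theta=mean) = 1 - theta = 0.8571

0.8571


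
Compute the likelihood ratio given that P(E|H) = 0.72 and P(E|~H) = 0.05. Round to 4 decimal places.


LR = P(E|H) / P(E|~H)
= 0.72 / 0.05 = 14.4

14.4


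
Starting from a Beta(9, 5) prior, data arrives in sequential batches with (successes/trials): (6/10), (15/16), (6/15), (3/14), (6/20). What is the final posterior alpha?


In sequential Bayesian updating, we sum all successes.
Total successes = 36
Final alpha = 9 + 36 = 45

45


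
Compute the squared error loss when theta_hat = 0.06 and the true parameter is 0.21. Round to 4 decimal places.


L = (theta_hat - theta_true)^2
= (0.06 - 0.21)^2
= -0.15^2 = 0.0225

0.0225


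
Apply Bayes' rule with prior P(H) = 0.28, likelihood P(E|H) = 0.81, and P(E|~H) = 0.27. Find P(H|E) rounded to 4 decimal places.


Step 1: Compute marginal P(E) = P(E|H)P(H) + P(E|~H)P(~H)
= 0.81*0.28 + 0.27*0.72 = 0.4212
Step 2: P(H|E) = P(E|H)P(H)/P(E) = 0.2268/0.4212
= 0.5385

0.5385


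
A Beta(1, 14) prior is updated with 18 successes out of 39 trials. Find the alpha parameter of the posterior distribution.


In the Beta-Binomial conjugate update:
alpha_post = alpha_prior + successes
= 1 + 18
= 19

19


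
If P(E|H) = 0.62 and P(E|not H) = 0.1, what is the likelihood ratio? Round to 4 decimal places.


Likelihood ratio = P(E|H) / P(E|not H)
= 0.62 / 0.1
= 6.2

6.2


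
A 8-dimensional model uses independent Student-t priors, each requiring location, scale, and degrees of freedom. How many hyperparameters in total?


Per parameter: 3 (location, scale, and degrees of freedom).
Total = 8 * 3 = 24

24


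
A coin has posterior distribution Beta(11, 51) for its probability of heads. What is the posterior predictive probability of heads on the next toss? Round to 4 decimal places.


Posterior predictive = E[theta] = alpha/(alpha+beta)
= 11/62
= 0.1774

0.1774


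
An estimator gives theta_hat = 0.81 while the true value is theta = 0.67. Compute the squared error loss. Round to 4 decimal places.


The squared error loss is (theta_hat - theta)^2
= (0.81 - 0.67)^2
= (0.14)^2 = 0.0196

0.0196


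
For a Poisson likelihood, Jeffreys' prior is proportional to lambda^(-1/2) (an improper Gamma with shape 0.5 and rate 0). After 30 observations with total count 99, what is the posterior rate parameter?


Jeffreys' prior for Poisson is proportional to lambda^(-1/2).
Posterior is Gamma(0.5 + S, 0 + n) = Gamma(0.5 + 99, 30).
Posterior rate = 0 + n = 30

30.0


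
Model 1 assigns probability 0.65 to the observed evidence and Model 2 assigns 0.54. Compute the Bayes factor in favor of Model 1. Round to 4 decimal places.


BF = P(data|M1) / P(data|M2)
= 0.65 / 0.54 = 1.2037

1.2037


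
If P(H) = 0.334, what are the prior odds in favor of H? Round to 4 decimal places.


Prior odds = P(H) / (1 - P(H))
= 0.334 / 0.666
= 0.5015

0.5015


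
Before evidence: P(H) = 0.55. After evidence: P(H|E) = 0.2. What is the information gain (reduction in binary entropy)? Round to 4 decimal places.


Prior entropy = 0.9928
Posterior entropy = 0.7219
Information gain = 0.9928 - 0.7219 = 0.2708

0.2708


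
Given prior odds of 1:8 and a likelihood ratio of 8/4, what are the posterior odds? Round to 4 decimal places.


Posterior odds = prior odds * LR
Prior odds = 1/8 = 0.125
LR = 8/4 = 2.0
Posterior odds = 0.125 * 2.0 = 0.25

0.25


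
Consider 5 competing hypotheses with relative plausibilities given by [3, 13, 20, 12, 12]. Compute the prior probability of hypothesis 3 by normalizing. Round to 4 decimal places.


Sum of weights = 3 + 13 + 20 + 12 + 12 = 60
Normalized prior for H3 = 20 / 60
= 0.3333

0.3333


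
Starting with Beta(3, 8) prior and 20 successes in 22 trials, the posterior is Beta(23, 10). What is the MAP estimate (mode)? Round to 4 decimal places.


The mode of Beta(a, b) when a > 1 and b > 1 is (a-1)/(a+b-2)
= (23 - 1) / (23 + 10 - 2)
= 22 / 31
= 0.7097

0.7097


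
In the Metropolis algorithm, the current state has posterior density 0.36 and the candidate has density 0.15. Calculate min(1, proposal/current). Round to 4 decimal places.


Ratio = 0.15/0.36 = 0.4167
Acceptance probability = min(1, 0.4167)
= 0.4167

0.4167


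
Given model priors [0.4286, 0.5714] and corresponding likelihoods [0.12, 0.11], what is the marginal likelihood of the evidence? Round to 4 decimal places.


P(E) = sum_i P(M_i) P(E|M_i)
= 0.0514 + 0.0629
= 0.1143

0.1143


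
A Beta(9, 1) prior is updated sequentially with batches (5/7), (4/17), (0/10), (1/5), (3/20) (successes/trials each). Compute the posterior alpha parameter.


Sequential conjugate updating is equivalent to a single batch update.
Total successes across all batches = 13
alpha_posterior = alpha_prior + total_successes = 9 + 13
= 22

22


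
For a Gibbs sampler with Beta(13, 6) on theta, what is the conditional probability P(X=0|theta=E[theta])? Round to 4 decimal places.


E[theta] = 13/(13+6) = 0.6842
P(X=0|theta) = 1 - theta = 0.3158

0.3158


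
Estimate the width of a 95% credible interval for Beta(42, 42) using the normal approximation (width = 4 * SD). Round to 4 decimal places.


For Beta(a,b): Var = ab/((a+b)^2(a+b+1))
Var = 0.0029, SD = 0.0542
Approximate 95% CI width = 4 * 0.0542 = 0.2169

0.2169


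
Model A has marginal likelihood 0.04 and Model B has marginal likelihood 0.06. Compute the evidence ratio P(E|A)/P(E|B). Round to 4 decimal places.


Evidence ratio = P(E|A) / P(E|B)
= 0.04 / 0.06
= 0.6667

0.6667


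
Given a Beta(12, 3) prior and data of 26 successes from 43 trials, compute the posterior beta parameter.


Number of failures = 43 - 26 = 17
Posterior beta = 3 + 17 = 20

20


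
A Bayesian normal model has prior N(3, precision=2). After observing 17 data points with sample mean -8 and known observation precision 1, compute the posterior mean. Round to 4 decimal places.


Posterior mean = (prior_precision * prior_mean + n * data_precision * data_mean) / (prior_precision + n * data_precision)
Numerator = 2*3 + 17*1*-8 = -130
Denominator = 2 + 17*1 = 19
Posterior mean = -6.8421

-6.8421


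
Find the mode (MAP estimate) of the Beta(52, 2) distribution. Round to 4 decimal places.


For Beta(a,b) with a,b > 1:
Mode = (a-1)/(a+b-2) = (52-1)/(54-2)
= 51/52 = 0.9808

0.9808


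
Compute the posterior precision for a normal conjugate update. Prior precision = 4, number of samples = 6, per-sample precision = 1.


tau_post = tau_0 + n * tau
= 4 + 6 * 1 = 10

10


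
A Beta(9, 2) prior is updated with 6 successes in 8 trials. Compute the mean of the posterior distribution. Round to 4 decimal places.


After update: Beta(15, 4)
Mean = 15 / (15 + 4) = 15 / 19
= 0.7895

0.7895


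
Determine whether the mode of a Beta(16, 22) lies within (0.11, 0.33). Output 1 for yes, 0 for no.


First find the mode: (a-1)/(a+b-2) = 0.4167
Is 0.4167 in (0.11, 0.33)? 0

0


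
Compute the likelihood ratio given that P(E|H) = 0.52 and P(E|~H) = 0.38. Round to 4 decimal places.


LR = P(E|H) / P(E|~H)
= 0.52 / 0.38 = 1.3684

1.3684


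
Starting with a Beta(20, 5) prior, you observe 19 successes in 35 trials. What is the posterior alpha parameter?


For a Beta-Binomial conjugate model:
Posterior alpha = prior alpha + number of successes
= 20 + 19 = 39

39


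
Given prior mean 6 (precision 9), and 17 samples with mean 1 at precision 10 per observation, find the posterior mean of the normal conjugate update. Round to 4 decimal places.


The posterior mean is a precision-weighted average of prior and data.
Post. prec. = 9 + 170 = 179
Post. mean = (54 + 170)/179 = 224/179 = 1.2514

1.2514


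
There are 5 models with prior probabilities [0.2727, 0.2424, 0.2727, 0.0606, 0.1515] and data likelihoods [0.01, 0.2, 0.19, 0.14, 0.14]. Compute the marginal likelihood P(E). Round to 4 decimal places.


P(E) = sum over models of P(M_i) * P(E|M_i)
= 0.2727*0.01 + 0.2424*0.2 + 0.2727*0.19 + 0.0606*0.14 + 0.1515*0.14
= 0.1327

0.1327


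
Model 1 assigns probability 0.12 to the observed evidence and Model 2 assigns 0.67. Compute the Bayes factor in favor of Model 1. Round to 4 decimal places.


BF = P(data|M1) / P(data|M2)
= 0.12 / 0.67 = 0.1791

0.1791


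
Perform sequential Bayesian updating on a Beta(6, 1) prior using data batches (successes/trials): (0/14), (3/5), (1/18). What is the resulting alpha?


Accumulate successes: 4
Posterior alpha = prior alpha + sum of successes
= 6 + 4 = 10

10


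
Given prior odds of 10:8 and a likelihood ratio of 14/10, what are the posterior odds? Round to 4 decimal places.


Posterior odds = prior odds * LR
Prior odds = 10/8 = 1.25
LR = 14/10 = 1.4
Posterior odds = 1.25 * 1.4 = 1.75

1.75


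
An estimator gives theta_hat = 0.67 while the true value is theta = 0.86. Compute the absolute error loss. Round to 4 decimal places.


The absolute error loss is |theta_hat - theta|
= |0.67 - 0.86|
= 0.19

0.19


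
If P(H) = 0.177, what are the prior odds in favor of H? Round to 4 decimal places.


Prior odds = P(H) / (1 - P(H))
= 0.177 / 0.823
= 0.2151

0.2151


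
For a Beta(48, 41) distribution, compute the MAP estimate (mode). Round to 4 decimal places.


MAP = mode = (a-1)/(a+b-2)
= (48-1)/(48+41-2)
= 47/87 = 0.5402

0.5402


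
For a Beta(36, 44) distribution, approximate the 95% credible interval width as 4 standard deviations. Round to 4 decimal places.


Variance of Beta(a,b) = ab / ((a+b)^2 * (a+b+1))
= 36*44 / ((80)^2 * 81)
= 0.0031
SD = sqrt(0.0031) = 0.0553
Width = 4 * SD = 0.2211

0.2211


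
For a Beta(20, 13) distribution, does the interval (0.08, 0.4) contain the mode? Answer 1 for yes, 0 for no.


Mode of Beta(a,b) = (a-1)/(a+b-2)
= (20-1)/(20+13-2) = 0.6129
Check: 0.08 <= 0.6129 <= 0.4?
Result: 0

0


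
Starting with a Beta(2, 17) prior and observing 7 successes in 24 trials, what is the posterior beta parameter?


Posterior beta = prior beta + failures
Failures = 24 - 7 = 17
beta_post = 17 + 17 = 34

34


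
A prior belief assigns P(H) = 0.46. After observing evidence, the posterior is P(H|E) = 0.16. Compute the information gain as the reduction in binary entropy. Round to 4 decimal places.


H(prior) = -0.46*log2(0.46) - 0.54*log2(0.54)
= 0.9954
H(post) = -0.16*log2(0.16) - 0.84*log2(0.84)
= 0.6343
IG = 0.9954 - 0.6343 = 0.3611

0.3611


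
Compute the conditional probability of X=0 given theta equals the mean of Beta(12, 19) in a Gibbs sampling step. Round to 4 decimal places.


Mean of Beta(12, 19) = 0.3871
P(X=0 | theta=0.3871) = 0.6129

0.6129


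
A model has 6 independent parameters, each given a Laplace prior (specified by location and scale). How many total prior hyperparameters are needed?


Each Laplace prior needs 2 hyperparameters (location and scale).
Total = 2 * 6 = 12

12


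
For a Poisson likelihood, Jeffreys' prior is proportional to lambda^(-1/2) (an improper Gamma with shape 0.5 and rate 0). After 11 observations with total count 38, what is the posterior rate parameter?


Jeffreys' prior for Poisson is proportional to lambda^(-1/2).
Posterior is Gamma(0.5 + S, 0 + n) = Gamma(0.5 + 38, 11).
Posterior rate = 0 + n = 11

11.0


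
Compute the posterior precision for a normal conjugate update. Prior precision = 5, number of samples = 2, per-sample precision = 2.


tau_post = tau_0 + n * tau
= 5 + 2 * 2 = 9

9


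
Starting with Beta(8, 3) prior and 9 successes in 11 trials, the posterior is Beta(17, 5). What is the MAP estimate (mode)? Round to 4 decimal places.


The mode of Beta(a, b) when a > 1 and b > 1 is (a-1)/(a+b-2)
= (17 - 1) / (17 + 5 - 2)
= 16 / 20
= 0.8

0.8


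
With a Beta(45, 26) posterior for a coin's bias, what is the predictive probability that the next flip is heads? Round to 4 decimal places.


The predictive probability equals the posterior mean.
P(next = heads) = alpha / (alpha + beta)
= 45 / 71 = 0.6338

0.6338


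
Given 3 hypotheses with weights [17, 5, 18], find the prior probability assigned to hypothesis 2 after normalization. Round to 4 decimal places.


To normalize, divide each weight by the sum of all weights.
Sum = 40
Prior(H2) = 5/40 = 0.125

0.125


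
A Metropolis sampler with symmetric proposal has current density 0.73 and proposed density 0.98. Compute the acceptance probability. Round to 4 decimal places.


For symmetric proposals, acceptance = min(1, pi(x*)/pi(x))
= min(1, 0.98/0.73)
= min(1, 1.3425) = 1.0

1.0


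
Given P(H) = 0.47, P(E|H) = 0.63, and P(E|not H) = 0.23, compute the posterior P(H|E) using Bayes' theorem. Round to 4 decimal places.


By Bayes' theorem: P(H|E) = P(E|H)*P(H) / P(E)
P(E) = P(E|H)*P(H) + P(E|not H)*P(not H)
P(E) = 0.63*0.47 + 0.23*0.53 = 0.418
P(H|E) = 0.63*0.47 / 0.418 = 0.7084

0.7084


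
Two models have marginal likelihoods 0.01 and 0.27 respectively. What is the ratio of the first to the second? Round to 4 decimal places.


Evidence ratio = 0.01 / 0.27
= 0.037

0.037


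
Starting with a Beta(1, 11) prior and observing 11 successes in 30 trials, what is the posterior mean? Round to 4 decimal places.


Posterior parameters: alpha = 1 + 11 = 12
beta = 11 + 19 = 30
Posterior mean = alpha / (alpha + beta) = 12 / 42
= 0.2857

0.2857


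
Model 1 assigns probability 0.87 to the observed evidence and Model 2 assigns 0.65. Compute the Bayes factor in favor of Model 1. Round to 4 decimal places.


BF = P(data|M1) / P(data|M2)
= 0.87 / 0.65 = 1.3385

1.3385


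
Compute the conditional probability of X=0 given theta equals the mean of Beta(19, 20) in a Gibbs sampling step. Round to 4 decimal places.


Mean of Beta(19, 20) = 0.4872
P(X=0 | theta=0.4872) = 0.5128

0.5128


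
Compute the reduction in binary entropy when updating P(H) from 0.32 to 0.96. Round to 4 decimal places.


H_before = -p*log2(p) - (1-p)*log2(1-p) for p=0.32: 0.9044
H_after for p=0.96: 0.2423
Reduction = 0.9044 - 0.2423 = 0.6621

0.6621


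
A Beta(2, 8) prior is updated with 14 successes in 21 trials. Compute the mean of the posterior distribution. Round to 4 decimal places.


After update: Beta(16, 15)
Mean = 16 / (16 + 15) = 16 / 31
= 0.5161

0.5161


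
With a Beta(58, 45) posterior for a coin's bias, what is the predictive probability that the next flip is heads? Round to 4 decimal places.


The predictive probability equals the posterior mean.
P(next = heads) = alpha / (alpha + beta)
= 58 / 103 = 0.5631

0.5631


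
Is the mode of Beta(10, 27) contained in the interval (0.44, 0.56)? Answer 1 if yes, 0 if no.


Mode = (a-1)/(a+b-2) = 9/35 = 0.2571
Interval: (0.44, 0.56)
Contains mode? 0

0
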